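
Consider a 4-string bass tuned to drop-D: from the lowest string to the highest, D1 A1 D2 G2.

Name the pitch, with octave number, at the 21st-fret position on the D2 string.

B3

D2 is MIDI 38. Adding 21 gives 59, which is B3.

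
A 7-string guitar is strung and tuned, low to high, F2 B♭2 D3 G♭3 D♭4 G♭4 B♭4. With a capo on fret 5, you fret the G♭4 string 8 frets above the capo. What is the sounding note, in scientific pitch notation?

The capo raises the open G♭4 by 5 semitones to B4; fretting 8 more gives G♭4 + 5 + 8 = G♭4 + 13 semitones = G5.

G5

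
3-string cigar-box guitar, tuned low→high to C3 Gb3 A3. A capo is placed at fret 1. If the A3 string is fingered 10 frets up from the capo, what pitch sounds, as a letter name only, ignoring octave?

Ab

The capo raises the open A3 by 1 semitone to Bb3; fretting 10 more gives A3 + 1 + 10 = A3 + 11 semitones, landing on Ab.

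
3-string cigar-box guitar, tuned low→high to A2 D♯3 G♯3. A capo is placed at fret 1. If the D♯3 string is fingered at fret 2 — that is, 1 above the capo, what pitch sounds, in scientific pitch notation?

The capo raises the open D♯3 by 1 semitone to E3; fretting 1 more gives D♯3 + 1 + 1 = D♯3 + 2 semitones = F3.

F3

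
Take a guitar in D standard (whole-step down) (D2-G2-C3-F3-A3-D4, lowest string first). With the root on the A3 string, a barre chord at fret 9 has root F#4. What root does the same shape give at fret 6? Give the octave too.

Moving from fret 9 to fret 6 shifts the root by -3 semitones.
F#4 down 3 semitones is D#4.

D#4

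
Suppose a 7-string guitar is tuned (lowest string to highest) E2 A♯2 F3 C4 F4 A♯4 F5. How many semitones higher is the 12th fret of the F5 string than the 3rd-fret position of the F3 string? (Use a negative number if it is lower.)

F5 at fret 12 → F6 (MIDI 89); F3 at fret 3 → G♯3 (MIDI 56).
89 − 56 = 33, so the two pitches are 33 semitones apart.

33 semitones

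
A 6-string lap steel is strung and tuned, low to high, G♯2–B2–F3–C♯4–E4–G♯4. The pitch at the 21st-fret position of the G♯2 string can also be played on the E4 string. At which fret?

Fret 21 on G♯2 is MIDI 44 + 21 = 65 (F4). On the E4 string (open MIDI 64), that pitch is 65 − 64 = fret 1.

1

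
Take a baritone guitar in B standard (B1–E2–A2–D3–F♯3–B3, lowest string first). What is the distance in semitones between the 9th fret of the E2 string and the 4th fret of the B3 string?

14 semitones

E2 at fret 9 → C♯3 (MIDI 49); B3 at fret 4 → D♯4 (MIDI 63).
49 − 63 = -14, so the two pitches are 14 semitones apart, with D♯4 the higher.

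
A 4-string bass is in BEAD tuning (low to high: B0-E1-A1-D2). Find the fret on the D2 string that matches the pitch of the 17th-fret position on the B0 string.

2

B0 at fret 17 is B0 + 17 semitones = E2.
The open D2 string is 15 semitones above the open B0, so the same pitch on the D2 string lies at fret 17 − 15 = 2.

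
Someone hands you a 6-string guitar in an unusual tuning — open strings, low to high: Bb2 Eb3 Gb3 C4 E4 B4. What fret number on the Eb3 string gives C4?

9

C4 is 9 semitones above the open Eb3 (Eb–E–F–Gb–G–Ab–A–Bb–B–C), so it sits at fret 9.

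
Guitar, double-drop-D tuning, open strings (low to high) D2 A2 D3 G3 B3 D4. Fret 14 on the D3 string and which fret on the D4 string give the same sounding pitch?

2

Fret 14 on D3 is MIDI 50 + 14 = 64 (E4). On the D4 string (open MIDI 62), that pitch is 64 − 62 = fret 2.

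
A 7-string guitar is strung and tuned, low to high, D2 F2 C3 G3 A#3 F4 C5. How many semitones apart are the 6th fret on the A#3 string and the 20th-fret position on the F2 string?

3 semitones

A#3 at fret 6 → E4 (MIDI 64); F2 at fret 20 → C#4 (MIDI 61).
64 − 61 = 3, so the two pitches are 3 semitones apart, with E4 the higher.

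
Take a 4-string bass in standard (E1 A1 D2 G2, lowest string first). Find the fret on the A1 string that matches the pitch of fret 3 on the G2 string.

13

Fret 3 on G2 is MIDI 43 + 3 = 46 (A#2). On the A1 string (open MIDI 33), that pitch is 46 − 33 = fret 13.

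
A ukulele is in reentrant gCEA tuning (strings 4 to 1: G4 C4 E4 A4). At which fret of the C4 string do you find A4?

9

A4 is 9 semitones above the open C4 (C–C#–D–D#–E–F–F#–G–G#–A), so it sits at fret 9.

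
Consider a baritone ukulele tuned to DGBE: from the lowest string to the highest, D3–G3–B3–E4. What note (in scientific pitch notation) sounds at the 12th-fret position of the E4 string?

E5

E4 is MIDI 64. Adding 12 gives 76, which is E5.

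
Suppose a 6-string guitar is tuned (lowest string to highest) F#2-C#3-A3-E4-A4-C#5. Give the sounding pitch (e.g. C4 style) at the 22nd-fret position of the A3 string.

G5

The open A3 string plus 22 semitones: A–A#–B–C–…–F–F#–G.
The walk passes from B into C 2 times, so the octave number goes from 3 to 5.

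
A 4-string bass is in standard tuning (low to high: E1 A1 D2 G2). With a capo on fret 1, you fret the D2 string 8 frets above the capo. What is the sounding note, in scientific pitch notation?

B2

The capo raises the open D2 by 1 semitone to D#2; fretting 8 more gives D2 + 1 + 8 = D2 + 9 semitones = B2.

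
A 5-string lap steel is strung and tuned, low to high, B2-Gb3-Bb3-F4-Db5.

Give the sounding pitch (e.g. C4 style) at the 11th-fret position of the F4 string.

E5

The open F4 string plus 11 semitones: F–Gb–G–Ab–…–D–Eb–E.
The walk passes from B into C once, so the octave number goes from 4 to 5.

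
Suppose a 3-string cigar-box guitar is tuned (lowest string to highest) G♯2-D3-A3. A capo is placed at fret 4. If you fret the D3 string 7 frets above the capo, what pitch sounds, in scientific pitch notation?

C♯4

The capo raises the open D3 by 4 semitones to F♯3; fretting 7 more gives D3 + 4 + 7 = D3 + 11 semitones = C♯4.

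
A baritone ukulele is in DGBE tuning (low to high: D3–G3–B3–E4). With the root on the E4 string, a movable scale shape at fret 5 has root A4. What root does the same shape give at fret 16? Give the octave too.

G#5

Moving from fret 5 to fret 16 shifts the root by 11 semitones.
A4 up 11 semitones is G#5.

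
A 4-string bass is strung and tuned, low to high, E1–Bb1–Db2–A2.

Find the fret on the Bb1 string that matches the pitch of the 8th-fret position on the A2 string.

A2 at fret 8 is A2 + 8 semitones = F3.
The open Bb1 string is 11 semitones below the open A2, so the same pitch on the Bb1 string lies at fret 8 + 11 = 19.

19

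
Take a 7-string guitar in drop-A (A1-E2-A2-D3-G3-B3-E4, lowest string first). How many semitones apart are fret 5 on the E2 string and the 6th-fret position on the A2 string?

E2 at fret 5 → A2 (MIDI 45); A2 at fret 6 → D#3 (MIDI 51).
45 − 51 = -6, so the two pitches are 6 semitones apart, with D#3 the higher.

6 semitones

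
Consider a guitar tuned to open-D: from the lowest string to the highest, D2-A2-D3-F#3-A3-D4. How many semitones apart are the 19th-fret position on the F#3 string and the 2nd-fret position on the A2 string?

F#3 at fret 19 → C#5 (MIDI 73); A2 at fret 2 → B2 (MIDI 47).
73 − 47 = 26, so the two pitches are 26 semitones apart, with C#5 the higher.

26 semitones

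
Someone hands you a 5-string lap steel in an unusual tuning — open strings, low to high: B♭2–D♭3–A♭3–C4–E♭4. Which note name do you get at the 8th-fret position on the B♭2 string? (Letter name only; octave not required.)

Each fret is one semitone, so B♭2 + 8 = G♭.
(Equivalently spelled F♯.)

G♭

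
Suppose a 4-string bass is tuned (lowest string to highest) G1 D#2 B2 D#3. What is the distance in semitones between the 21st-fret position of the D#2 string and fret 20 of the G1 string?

9 semitones

D#2 at fret 21 → C4 (MIDI 60); G1 at fret 20 → D#3 (MIDI 51).
60 − 51 = 9, so the two pitches are 9 semitones apart, with C4 the higher.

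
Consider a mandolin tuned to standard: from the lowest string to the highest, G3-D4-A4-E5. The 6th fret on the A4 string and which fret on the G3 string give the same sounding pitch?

A4 at fret 6 is A4 + 6 semitones = D#5.
The open G3 string is 14 semitones below the open A4, so the same pitch on the G3 string lies at fret 6 + 14 = 20.

20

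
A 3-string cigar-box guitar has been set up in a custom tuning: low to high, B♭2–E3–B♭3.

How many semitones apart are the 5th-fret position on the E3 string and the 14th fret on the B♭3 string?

15 semitones

E3 at fret 5 → A3 (MIDI 57); B♭3 at fret 14 → C5 (MIDI 72).
57 − 72 = -15, so the two pitches are 15 semitones apart, with C5 the higher.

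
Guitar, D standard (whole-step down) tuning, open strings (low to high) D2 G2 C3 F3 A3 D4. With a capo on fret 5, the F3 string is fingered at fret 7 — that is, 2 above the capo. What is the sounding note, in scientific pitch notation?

The capo raises the open F3 by 5 semitones to A#3; fretting 2 more gives F3 + 5 + 2 = F3 + 7 semitones = C4.

C4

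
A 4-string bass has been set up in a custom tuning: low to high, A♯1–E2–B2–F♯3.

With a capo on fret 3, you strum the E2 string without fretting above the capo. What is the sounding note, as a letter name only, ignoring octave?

G

The capo raises the open E2 by 3 semitones to G2; fretting 0 more gives E2 + 3 + 0 = E2 + 3 semitones, landing on G.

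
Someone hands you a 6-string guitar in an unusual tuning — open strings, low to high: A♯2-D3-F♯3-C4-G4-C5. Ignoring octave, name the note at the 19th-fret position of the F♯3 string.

C♯

The open F♯3 string plus 19 semitones: F#–G–G#–A–…–B–C–C#.
(Equivalently spelled D♭.)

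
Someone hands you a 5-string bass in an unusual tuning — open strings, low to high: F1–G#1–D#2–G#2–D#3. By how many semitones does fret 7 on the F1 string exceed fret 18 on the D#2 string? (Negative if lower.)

F1 at fret 7 → C2 (MIDI 36); D#2 at fret 18 → A3 (MIDI 57).
36 − 57 = -21, so the two pitches are 21 semitones apart.

-21 semitones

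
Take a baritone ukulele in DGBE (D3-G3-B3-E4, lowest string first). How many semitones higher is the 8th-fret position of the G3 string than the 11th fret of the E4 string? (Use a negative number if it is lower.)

G3 at fret 8 → D#4 (MIDI 63); E4 at fret 11 → D#5 (MIDI 75).
63 − 75 = -12, so the two pitches are 12 semitones apart.

-12 semitones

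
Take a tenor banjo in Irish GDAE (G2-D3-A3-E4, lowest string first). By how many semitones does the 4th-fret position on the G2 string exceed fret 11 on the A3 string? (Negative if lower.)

-21 semitones

G2 at fret 4 → B2 (MIDI 47); A3 at fret 11 → G♯4 (MIDI 68).
47 − 68 = -21, so the two pitches are 21 semitones apart.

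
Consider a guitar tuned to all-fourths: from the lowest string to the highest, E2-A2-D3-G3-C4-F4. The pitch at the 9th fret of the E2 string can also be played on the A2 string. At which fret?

4

E2 at fret 9 is E2 + 9 semitones = C#3.
The open A2 string is 5 semitones above the open E2, so the same pitch on the A2 string lies at fret 9 − 5 = 4.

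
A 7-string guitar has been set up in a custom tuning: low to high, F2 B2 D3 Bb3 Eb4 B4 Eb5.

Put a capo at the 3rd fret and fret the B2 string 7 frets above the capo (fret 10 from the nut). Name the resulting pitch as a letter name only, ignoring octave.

A

The capo raises the open B2 by 3 semitones to D3; fretting 7 more gives B2 + 3 + 7 = B2 + 10 semitones, landing on A.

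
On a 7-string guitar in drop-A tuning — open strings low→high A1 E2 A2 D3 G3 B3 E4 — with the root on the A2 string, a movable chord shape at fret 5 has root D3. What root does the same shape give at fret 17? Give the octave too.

D4

Moving from fret 5 to fret 17 shifts the root by 12 semitones.
D3 up 12 semitones is D4.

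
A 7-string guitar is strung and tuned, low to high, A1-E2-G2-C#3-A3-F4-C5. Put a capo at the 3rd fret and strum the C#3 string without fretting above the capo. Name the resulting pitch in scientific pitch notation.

The capo raises the open C#3 by 3 semitones to E3; fretting 0 more gives C#3 + 3 + 0 = C#3 + 3 semitones = E3.

E3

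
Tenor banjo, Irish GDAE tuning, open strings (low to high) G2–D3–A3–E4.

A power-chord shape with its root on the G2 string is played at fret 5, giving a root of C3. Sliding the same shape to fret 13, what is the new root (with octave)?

Moving from fret 5 to fret 13 shifts the root by 8 semitones.
C3 up 8 semitones is G#3.

G#3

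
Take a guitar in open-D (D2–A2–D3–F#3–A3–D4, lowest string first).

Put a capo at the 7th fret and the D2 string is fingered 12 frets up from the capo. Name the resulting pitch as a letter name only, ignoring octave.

A

The capo raises the open D2 by 7 semitones to A2; fretting 12 more gives D2 + 7 + 12 = D2 + 19 semitones, landing on A.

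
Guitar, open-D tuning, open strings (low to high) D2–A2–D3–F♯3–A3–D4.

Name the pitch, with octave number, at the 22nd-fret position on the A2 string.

The open A2 string plus 22 semitones: A–A#–B–C–…–F–F#–G.
The walk passes from B into C 2 times, so the octave number goes from 2 to 4.

G4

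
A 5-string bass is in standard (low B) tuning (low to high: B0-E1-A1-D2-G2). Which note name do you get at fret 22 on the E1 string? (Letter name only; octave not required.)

E1 is MIDI 28. Adding 22 gives 50; 50 mod 12 = 2, i.e. D.

D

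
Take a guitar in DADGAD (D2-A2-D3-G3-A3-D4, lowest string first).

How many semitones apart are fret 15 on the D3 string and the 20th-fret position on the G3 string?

10 semitones

D3 at fret 15 → F4 (MIDI 65); G3 at fret 20 → D♯5 (MIDI 75).
65 − 75 = -10, so the two pitches are 10 semitones apart, with D♯5 the higher.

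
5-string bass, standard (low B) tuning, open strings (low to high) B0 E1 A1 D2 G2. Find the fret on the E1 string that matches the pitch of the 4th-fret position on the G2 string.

G2 at fret 4 is G2 + 4 semitones = B2.
The open E1 string is 15 semitones below the open G2, so the same pitch on the E1 string lies at fret 4 + 15 = 19.

19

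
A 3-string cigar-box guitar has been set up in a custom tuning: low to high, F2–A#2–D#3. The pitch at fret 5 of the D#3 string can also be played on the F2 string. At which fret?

15

D#3 at fret 5 is D#3 + 5 semitones = G#3.
The open F2 string is 10 semitones below the open D#3, so the same pitch on the F2 string lies at fret 5 + 10 = 15.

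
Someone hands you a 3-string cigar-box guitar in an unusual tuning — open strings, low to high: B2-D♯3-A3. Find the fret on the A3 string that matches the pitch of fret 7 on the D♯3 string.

D♯3 at fret 7 is D♯3 + 7 semitones = A♯3.
The open A3 string is 6 semitones above the open D♯3, so the same pitch on the A3 string lies at fret 7 − 6 = 1.

1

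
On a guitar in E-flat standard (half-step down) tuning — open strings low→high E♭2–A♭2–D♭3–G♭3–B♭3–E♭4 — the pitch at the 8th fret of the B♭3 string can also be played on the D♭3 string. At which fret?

B♭3 at fret 8 is B♭3 + 8 semitones = G♭4.
The open D♭3 string is 9 semitones below the open B♭3, so the same pitch on the D♭3 string lies at fret 8 + 9 = 17.

17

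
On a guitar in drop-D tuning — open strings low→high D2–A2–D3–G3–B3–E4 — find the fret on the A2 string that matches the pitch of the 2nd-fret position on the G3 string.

12

G3 at fret 2 is G3 + 2 semitones = A3.
The open A2 string is 10 semitones below the open G3, so the same pitch on the A2 string lies at fret 2 + 10 = 12.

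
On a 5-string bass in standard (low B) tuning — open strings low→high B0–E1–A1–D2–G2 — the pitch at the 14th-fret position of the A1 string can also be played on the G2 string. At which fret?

4

A1 at fret 14 is A1 + 14 semitones = B2.
The open G2 string is 10 semitones above the open A1, so the same pitch on the G2 string lies at fret 14 − 10 = 4.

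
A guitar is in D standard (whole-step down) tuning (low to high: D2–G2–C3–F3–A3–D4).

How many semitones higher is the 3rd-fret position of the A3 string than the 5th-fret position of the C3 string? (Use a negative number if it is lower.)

A3 at fret 3 → C4 (MIDI 60); C3 at fret 5 → F3 (MIDI 53).
60 − 53 = 7, so the two pitches are 7 semitones apart.

7 semitones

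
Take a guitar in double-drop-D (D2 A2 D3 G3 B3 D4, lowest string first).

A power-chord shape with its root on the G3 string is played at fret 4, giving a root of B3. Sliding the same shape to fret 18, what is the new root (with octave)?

Moving from fret 4 to fret 18 shifts the root by 14 semitones.
B3 up 14 semitones is C#5.

C#5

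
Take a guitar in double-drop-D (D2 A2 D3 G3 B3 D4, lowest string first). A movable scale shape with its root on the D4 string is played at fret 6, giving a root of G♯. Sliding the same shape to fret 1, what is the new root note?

D♯

Moving from fret 6 to fret 1 shifts the root by -5 semitones.
G♯ down 5 semitones is D♯.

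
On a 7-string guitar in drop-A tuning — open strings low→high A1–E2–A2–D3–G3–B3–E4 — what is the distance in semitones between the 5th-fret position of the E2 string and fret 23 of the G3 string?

33 semitones

E2 at fret 5 → A2 (MIDI 45); G3 at fret 23 → F#5 (MIDI 78).
45 − 78 = -33, so the two pitches are 33 semitones apart, with F#5 the higher.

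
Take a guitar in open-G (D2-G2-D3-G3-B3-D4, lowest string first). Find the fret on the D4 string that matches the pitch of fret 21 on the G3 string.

14

G3 at fret 21 is G3 + 21 semitones = E5.
The open D4 string is 7 semitones above the open G3, so the same pitch on the D4 string lies at fret 21 − 7 = 14.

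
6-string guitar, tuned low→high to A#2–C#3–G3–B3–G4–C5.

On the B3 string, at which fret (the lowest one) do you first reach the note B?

From B3, count semitones up the chromatic scale until reaching B: B — 0 steps.

0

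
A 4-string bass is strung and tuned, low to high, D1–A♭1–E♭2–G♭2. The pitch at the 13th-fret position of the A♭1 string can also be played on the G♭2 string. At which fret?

Fret 13 on A♭1 is MIDI 32 + 13 = 45 (A2). On the G♭2 string (open MIDI 42), that pitch is 45 − 42 = fret 3.

3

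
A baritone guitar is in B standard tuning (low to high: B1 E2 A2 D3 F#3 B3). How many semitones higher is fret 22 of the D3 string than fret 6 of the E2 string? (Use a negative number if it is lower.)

26 semitones

D3 at fret 22 → C5 (MIDI 72); E2 at fret 6 → A#2 (MIDI 46).
72 − 46 = 26, so the two pitches are 26 semitones apart.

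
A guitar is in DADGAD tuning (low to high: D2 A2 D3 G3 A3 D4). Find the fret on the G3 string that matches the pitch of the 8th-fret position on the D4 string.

Fret 8 on D4 is MIDI 62 + 8 = 70 (A♯4). On the G3 string (open MIDI 55), that pitch is 70 − 55 = fret 15.

15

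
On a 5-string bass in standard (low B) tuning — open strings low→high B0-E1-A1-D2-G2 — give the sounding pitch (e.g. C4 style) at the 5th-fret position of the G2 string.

G2 is MIDI 43. Adding 5 gives 48, which is C3.

C3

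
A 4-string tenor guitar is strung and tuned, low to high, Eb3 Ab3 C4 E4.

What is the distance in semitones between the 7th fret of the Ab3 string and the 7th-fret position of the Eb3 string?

5 semitones

Ab3 at fret 7 → Eb4 (MIDI 63); Eb3 at fret 7 → Bb3 (MIDI 58).
63 − 58 = 5, so the two pitches are 5 semitones apart, with Eb4 the higher.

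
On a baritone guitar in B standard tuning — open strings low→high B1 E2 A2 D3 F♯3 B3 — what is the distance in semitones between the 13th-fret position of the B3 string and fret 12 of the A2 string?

B3 at fret 13 → C5 (MIDI 72); A2 at fret 12 → A3 (MIDI 57).
72 − 57 = 15, so the two pitches are 15 semitones apart, with C5 the higher.

15 semitones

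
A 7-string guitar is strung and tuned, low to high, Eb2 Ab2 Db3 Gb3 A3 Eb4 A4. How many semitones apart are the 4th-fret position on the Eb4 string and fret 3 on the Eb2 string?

25 semitones

Eb4 at fret 4 → G4 (MIDI 67); Eb2 at fret 3 → Gb2 (MIDI 42).
67 − 42 = 25, so the two pitches are 25 semitones apart, with G4 the higher.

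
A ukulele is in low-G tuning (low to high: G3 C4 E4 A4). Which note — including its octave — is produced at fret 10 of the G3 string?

Each fret is one semitone, so G3 + 10 = F4.

F4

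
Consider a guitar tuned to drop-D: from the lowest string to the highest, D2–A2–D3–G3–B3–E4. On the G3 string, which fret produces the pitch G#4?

G#4 is 13 semitones above the open G3 (G–G#–A–A#–…–F#–G–G#), so it sits at fret 13.

13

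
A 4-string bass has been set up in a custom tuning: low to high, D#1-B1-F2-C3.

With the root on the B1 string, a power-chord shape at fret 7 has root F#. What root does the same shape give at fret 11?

A#

Moving from fret 7 to fret 11 shifts the root by 4 semitones.
F# up 4 semitones is A#.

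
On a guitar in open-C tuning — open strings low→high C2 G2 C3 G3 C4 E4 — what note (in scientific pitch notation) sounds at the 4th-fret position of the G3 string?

B3

The open G3 string plus 4 semitones: G–G#–A–A#–B.
No B→C boundary is crossed, so the octave stays at 3.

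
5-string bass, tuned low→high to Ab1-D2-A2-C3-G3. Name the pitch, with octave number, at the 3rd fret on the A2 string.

Each fret is one semitone, so A2 + 3 = C3.

C3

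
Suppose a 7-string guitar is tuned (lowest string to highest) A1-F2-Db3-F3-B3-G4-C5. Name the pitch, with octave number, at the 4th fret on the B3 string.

B3 is MIDI 59. Adding 4 gives 63, which is Eb4.
(Equivalently spelled D#4.)

Eb4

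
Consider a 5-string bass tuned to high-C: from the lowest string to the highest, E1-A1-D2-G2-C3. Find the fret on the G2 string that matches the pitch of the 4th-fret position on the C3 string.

9

Fret 4 on C3 is MIDI 48 + 4 = 52 (E3). On the G2 string (open MIDI 43), that pitch is 52 − 43 = fret 9.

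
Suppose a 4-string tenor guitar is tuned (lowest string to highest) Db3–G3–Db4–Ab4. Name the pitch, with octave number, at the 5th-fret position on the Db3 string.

Each fret is one semitone, so Db3 + 5 = Gb3.
(Equivalently spelled F#3.)

Gb3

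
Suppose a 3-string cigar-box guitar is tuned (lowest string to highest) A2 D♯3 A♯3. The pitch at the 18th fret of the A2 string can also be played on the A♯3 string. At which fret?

Fret 18 on A2 is MIDI 45 + 18 = 63 (D♯4). On the A♯3 string (open MIDI 58), that pitch is 63 − 58 = fret 5.

5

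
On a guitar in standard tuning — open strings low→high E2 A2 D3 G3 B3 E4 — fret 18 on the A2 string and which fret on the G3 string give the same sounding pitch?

8

A2 at fret 18 is A2 + 18 semitones = D#4.
The open G3 string is 10 semitones above the open A2, so the same pitch on the G3 string lies at fret 18 − 10 = 8.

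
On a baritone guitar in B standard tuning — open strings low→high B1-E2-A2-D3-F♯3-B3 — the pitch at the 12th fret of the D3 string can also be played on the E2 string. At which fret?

D3 at fret 12 is D3 + 12 semitones = D4.
The open E2 string is 10 semitones below the open D3, so the same pitch on the E2 string lies at fret 12 + 10 = 22.

22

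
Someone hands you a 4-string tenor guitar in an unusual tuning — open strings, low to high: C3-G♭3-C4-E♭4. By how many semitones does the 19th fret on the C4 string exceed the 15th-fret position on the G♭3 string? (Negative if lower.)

C4 at fret 19 → G5 (MIDI 79); G♭3 at fret 15 → A4 (MIDI 69).
79 − 69 = 10, so the two pitches are 10 semitones apart.

10 semitones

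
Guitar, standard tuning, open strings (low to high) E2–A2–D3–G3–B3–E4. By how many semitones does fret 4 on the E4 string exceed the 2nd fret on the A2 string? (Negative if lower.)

21 semitones

E4 at fret 4 → G#4 (MIDI 68); A2 at fret 2 → B2 (MIDI 47).
68 − 47 = 21, so the two pitches are 21 semitones apart.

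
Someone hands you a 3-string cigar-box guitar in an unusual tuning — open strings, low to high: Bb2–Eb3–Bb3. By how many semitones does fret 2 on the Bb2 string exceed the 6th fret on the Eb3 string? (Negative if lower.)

-9 semitones

Bb2 at fret 2 → C3 (MIDI 48); Eb3 at fret 6 → A3 (MIDI 57).
48 − 57 = -9, so the two pitches are 9 semitones apart.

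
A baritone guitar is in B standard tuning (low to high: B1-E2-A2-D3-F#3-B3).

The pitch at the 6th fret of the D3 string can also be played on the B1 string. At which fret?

21

D3 at fret 6 is D3 + 6 semitones = G#3.
The open B1 string is 15 semitones below the open D3, so the same pitch on the B1 string lies at fret 6 + 15 = 21.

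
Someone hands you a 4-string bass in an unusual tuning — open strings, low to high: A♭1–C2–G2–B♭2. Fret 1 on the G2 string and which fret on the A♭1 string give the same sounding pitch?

Fret 1 on G2 is MIDI 43 + 1 = 44 (A♭2). On the A♭1 string (open MIDI 32), that pitch is 44 − 32 = fret 12.

12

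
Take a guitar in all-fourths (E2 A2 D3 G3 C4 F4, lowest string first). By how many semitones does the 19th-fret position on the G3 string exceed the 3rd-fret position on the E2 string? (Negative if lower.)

31 semitones

G3 at fret 19 → D5 (MIDI 74); E2 at fret 3 → G2 (MIDI 43).
74 − 43 = 31, so the two pitches are 31 semitones apart.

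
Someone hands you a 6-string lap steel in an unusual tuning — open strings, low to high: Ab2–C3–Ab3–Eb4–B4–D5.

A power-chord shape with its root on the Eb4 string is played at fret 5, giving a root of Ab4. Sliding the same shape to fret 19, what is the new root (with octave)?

Moving from fret 5 to fret 19 shifts the root by 14 semitones.
Ab4 up 14 semitones is Bb5.

Bb5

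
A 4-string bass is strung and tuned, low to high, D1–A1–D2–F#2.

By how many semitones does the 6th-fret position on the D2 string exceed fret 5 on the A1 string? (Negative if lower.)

6 semitones

D2 at fret 6 → G#2 (MIDI 44); A1 at fret 5 → D2 (MIDI 38).
44 − 38 = 6, so the two pitches are 6 semitones apart.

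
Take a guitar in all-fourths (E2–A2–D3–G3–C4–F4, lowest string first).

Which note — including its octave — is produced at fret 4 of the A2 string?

C♯3

A2 is MIDI 45. Adding 4 gives 49, which is C♯3.
(Equivalently spelled D♭3.)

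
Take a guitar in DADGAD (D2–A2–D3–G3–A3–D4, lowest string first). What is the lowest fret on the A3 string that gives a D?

5

From A3, count semitones up the chromatic scale until reaching D: A–A#–B–C–C#–D — 5 steps.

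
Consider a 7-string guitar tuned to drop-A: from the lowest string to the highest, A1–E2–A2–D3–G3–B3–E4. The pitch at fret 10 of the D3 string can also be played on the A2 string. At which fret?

Fret 10 on D3 is MIDI 50 + 10 = 60 (C4). On the A2 string (open MIDI 45), that pitch is 60 − 45 = fret 15.

15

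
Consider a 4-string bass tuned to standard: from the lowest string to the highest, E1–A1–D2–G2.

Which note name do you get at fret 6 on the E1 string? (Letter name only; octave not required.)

The open E1 string plus 6 semitones: E–F–F#–G–G#–A–A#.
(Equivalently spelled Bb.)

A#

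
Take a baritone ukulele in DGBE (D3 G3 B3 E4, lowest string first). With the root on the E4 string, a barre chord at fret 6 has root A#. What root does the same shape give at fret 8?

Moving from fret 6 to fret 8 shifts the root by 2 semitones.
A# up 2 semitones is C.

C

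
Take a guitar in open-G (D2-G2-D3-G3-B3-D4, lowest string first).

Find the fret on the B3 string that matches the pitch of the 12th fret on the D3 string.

3

D3 at fret 12 is D3 + 12 semitones = D4.
The open B3 string is 9 semitones above the open D3, so the same pitch on the B3 string lies at fret 12 − 9 = 3.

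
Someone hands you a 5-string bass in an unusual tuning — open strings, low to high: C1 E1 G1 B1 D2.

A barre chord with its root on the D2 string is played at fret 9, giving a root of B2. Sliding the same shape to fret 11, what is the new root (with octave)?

C♯3

Moving from fret 9 to fret 11 shifts the root by 2 semitones.
B2 up 2 semitones is C♯3.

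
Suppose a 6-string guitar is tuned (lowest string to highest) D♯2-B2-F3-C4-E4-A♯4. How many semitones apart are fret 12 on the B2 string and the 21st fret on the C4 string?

22 semitones

B2 at fret 12 → B3 (MIDI 59); C4 at fret 21 → A5 (MIDI 81).
59 − 81 = -22, so the two pitches are 22 semitones apart, with A5 the higher.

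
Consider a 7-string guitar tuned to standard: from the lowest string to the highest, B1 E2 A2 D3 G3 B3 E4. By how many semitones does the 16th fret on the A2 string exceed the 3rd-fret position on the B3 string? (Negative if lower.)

A2 at fret 16 → C#4 (MIDI 61); B3 at fret 3 → D4 (MIDI 62).
61 − 62 = -1, so the two pitches are 1 semitone apart.

-1 semitone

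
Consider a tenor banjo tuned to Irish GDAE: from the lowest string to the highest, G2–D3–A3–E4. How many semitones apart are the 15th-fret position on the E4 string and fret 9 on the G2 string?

27 semitones

E4 at fret 15 → G5 (MIDI 79); G2 at fret 9 → E3 (MIDI 52).
79 − 52 = 27, so the two pitches are 27 semitones apart, with G5 the higher.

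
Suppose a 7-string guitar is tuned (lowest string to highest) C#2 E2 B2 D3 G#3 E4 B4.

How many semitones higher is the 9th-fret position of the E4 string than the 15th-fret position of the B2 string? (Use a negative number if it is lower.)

E4 at fret 9 → C#5 (MIDI 73); B2 at fret 15 → D4 (MIDI 62).
73 − 62 = 11, so the two pitches are 11 semitones apart.

11 semitones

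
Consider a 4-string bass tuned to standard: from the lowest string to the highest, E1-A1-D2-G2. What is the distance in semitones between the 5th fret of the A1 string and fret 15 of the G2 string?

20 semitones

A1 at fret 5 → D2 (MIDI 38); G2 at fret 15 → A#3 (MIDI 58).
38 − 58 = -20, so the two pitches are 20 semitones apart, with A#3 the higher.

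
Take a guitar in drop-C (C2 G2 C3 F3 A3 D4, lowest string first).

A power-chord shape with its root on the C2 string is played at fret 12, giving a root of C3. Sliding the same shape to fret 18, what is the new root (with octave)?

Moving from fret 12 to fret 18 shifts the root by 6 semitones.
C3 up 6 semitones is F#3.

F#3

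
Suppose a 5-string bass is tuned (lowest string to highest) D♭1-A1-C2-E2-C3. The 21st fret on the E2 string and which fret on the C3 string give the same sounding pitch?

13

E2 at fret 21 is E2 + 21 semitones = D♭4.
The open C3 string is 8 semitones above the open E2, so the same pitch on the C3 string lies at fret 21 − 8 = 13.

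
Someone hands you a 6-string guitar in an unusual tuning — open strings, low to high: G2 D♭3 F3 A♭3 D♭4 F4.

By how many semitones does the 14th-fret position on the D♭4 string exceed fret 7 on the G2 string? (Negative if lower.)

D♭4 at fret 14 → E♭5 (MIDI 75); G2 at fret 7 → D3 (MIDI 50).
75 − 50 = 25, so the two pitches are 25 semitones apart.

25 semitones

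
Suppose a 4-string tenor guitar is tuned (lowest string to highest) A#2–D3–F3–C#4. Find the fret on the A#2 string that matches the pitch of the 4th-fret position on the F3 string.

Fret 4 on F3 is MIDI 53 + 4 = 57 (A3). On the A#2 string (open MIDI 46), that pitch is 57 − 46 = fret 11.

11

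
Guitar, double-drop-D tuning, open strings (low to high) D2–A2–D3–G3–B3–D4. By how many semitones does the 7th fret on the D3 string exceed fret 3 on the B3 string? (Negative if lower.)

-5 semitones

D3 at fret 7 → A3 (MIDI 57); B3 at fret 3 → D4 (MIDI 62).
57 − 62 = -5, so the two pitches are 5 semitones apart.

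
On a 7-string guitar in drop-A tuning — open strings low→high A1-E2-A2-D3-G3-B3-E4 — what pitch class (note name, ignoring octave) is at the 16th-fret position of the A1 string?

C#

Each fret is one semitone, so A1 + 16 = C#.
(Equivalently spelled Db.)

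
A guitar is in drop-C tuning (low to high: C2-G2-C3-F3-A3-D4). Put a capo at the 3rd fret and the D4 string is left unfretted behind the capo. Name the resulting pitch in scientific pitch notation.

F4

The capo raises the open D4 by 3 semitones to F4; fretting 0 more gives D4 + 3 + 0 = D4 + 3 semitones = F4.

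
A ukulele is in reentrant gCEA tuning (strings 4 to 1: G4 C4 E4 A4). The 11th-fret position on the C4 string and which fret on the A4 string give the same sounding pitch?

2

C4 at fret 11 is C4 + 11 semitones = B4.
The open A4 string is 9 semitones above the open C4, so the same pitch on the A4 string lies at fret 11 − 9 = 2.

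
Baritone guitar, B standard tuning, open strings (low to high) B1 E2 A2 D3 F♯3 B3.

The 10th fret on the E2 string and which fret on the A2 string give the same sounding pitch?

5

Fret 10 on E2 is MIDI 40 + 10 = 50 (D3). On the A2 string (open MIDI 45), that pitch is 50 − 45 = fret 5.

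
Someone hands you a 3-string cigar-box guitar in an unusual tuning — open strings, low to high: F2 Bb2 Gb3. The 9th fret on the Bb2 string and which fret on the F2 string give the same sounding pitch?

Fret 9 on Bb2 is MIDI 46 + 9 = 55 (G3). On the F2 string (open MIDI 41), that pitch is 55 − 41 = fret 14.

14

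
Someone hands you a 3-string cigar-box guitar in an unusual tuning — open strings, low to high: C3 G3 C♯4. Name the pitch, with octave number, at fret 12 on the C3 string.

C4

Each fret is one semitone, so C3 + 12 = C4.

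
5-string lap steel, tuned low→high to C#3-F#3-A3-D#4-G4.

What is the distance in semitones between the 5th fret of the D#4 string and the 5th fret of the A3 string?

6 semitones

D#4 at fret 5 → G#4 (MIDI 68); A3 at fret 5 → D4 (MIDI 62).
68 − 62 = 6, so the two pitches are 6 semitones apart, with G#4 the higher.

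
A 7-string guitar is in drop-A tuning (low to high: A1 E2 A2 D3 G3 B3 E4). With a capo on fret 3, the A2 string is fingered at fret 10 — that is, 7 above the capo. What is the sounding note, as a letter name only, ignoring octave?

G

The capo raises the open A2 by 3 semitones to C3; fretting 7 more gives A2 + 3 + 7 = A2 + 10 semitones, landing on G.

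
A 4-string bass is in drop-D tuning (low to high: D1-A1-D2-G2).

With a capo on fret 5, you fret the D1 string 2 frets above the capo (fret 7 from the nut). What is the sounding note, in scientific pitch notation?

The capo raises the open D1 by 5 semitones to G1; fretting 2 more gives D1 + 5 + 2 = D1 + 7 semitones = A1.

A1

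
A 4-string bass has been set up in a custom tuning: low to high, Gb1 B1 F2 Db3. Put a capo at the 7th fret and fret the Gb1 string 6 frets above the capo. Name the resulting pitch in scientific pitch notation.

G2

The capo raises the open Gb1 by 7 semitones to Db2; fretting 6 more gives Gb1 + 7 + 6 = Gb1 + 13 semitones = G2.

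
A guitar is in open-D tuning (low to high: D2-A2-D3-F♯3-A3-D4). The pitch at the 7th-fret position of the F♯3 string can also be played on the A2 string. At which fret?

16

F♯3 at fret 7 is F♯3 + 7 semitones = C♯4.
The open A2 string is 9 semitones below the open F♯3, so the same pitch on the A2 string lies at fret 7 + 9 = 16.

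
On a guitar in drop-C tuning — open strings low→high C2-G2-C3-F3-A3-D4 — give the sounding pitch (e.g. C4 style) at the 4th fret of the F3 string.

F3 is MIDI 53. Adding 4 gives 57, which is A3.

A3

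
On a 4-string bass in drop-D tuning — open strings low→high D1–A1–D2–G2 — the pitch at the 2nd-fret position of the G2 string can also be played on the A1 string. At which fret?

12

G2 at fret 2 is G2 + 2 semitones = A2.
The open A1 string is 10 semitones below the open G2, so the same pitch on the A1 string lies at fret 2 + 10 = 12.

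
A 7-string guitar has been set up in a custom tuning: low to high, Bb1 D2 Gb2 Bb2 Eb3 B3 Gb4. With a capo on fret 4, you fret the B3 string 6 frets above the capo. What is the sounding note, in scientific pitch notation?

The capo raises the open B3 by 4 semitones to Eb4; fretting 6 more gives B3 + 4 + 6 = B3 + 10 semitones = A4.

A4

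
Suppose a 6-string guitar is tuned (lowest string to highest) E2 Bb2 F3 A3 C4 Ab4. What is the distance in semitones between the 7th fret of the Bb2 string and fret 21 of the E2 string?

8 semitones

Bb2 at fret 7 → F3 (MIDI 53); E2 at fret 21 → Db4 (MIDI 61).
53 − 61 = -8, so the two pitches are 8 semitones apart, with Db4 the higher.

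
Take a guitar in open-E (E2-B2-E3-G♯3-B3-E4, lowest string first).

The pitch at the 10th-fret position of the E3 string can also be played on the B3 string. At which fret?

3

E3 at fret 10 is E3 + 10 semitones = D4.
The open B3 string is 7 semitones above the open E3, so the same pitch on the B3 string lies at fret 10 − 7 = 3.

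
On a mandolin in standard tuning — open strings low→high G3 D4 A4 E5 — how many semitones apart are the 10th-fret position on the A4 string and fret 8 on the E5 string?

A4 at fret 10 → G5 (MIDI 79); E5 at fret 8 → C6 (MIDI 84).
79 − 84 = -5, so the two pitches are 5 semitones apart, with C6 the higher.

5 semitones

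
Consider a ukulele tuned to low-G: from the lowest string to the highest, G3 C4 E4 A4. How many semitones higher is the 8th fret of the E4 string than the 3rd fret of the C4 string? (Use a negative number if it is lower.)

E4 at fret 8 → C5 (MIDI 72); C4 at fret 3 → D#4 (MIDI 63).
72 − 63 = 9, so the two pitches are 9 semitones apart.

9 semitones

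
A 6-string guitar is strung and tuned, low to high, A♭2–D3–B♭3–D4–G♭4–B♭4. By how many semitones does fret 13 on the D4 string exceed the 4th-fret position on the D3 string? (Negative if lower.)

21 semitones

D4 at fret 13 → E♭5 (MIDI 75); D3 at fret 4 → G♭3 (MIDI 54).
75 − 54 = 21, so the two pitches are 21 semitones apart.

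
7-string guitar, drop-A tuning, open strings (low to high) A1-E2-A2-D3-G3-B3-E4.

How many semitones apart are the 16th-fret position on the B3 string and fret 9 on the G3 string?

11 semitones

B3 at fret 16 → D♯5 (MIDI 75); G3 at fret 9 → E4 (MIDI 64).
75 − 64 = 11, so the two pitches are 11 semitones apart, with D♯5 the higher.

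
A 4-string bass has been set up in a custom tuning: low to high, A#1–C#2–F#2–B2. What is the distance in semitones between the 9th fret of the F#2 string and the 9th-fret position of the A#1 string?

8 semitones

F#2 at fret 9 → D#3 (MIDI 51); A#1 at fret 9 → G2 (MIDI 43).
51 − 43 = 8, so the two pitches are 8 semitones apart, with D#3 the higher.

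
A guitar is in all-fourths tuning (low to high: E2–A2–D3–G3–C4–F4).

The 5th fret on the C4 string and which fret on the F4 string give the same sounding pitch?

Fret 5 on C4 is MIDI 60 + 5 = 65 (F4). On the F4 string (open MIDI 65), that pitch is 65 − 65 = fret 0.

0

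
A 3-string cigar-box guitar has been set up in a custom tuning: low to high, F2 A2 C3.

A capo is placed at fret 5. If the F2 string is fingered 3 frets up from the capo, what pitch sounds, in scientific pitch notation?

C#3

The capo raises the open F2 by 5 semitones to A#2; fretting 3 more gives F2 + 5 + 3 = F2 + 8 semitones = C#3.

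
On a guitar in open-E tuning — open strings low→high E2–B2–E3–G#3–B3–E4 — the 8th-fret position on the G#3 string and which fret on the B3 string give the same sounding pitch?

5

G#3 at fret 8 is G#3 + 8 semitones = E4.
The open B3 string is 3 semitones above the open G#3, so the same pitch on the B3 string lies at fret 8 − 3 = 5.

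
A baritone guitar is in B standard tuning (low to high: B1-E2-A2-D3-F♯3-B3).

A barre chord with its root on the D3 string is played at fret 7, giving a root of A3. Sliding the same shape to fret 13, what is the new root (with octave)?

Moving from fret 7 to fret 13 shifts the root by 6 semitones.
A3 up 6 semitones is D♯4.

D♯4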